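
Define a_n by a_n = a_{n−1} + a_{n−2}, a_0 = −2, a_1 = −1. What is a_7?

−29

With companion matrix A = [[1, 1], [1, 0]], [a_n, a_{n−1}]ᵀ = A·[a_{n−1}, a_{n−2}]ᵀ, so [a_7, a_6]ᵀ = A^6·[a_1, a_0]ᵀ.
A^6 = [[13, 8], [8, 5]], giving [a_7, a_6]ᵀ = [[−29], [−18]].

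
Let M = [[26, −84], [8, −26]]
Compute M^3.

[[104, −336], [32, −104]]

tr M = 0 and det M = −4, so the characteristic polynomial is λ² − (0)λ + (−4) with roots −2 and 2.
Eigenvectors give P = [[3, 7], [1, 2]] with P⁻¹ = [[−2, 7], [1, −3]], and M = P·diag(−2, 2)·P⁻¹.
Then M^3 = P·diag(−8, 8)·P⁻¹ = [[−24, 56], [−8, 16]] · [[−2, 7], [1, −3]] = [[104, −336], [32, −104]].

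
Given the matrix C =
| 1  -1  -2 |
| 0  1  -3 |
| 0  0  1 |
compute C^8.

[[1, -8, 68], [0, 1, -24], [0, 0, 1]]

C = I + N where N = [[0, -1, -2], [0, 0, -3], [0, 0, 0]] is strictly upper-triangular, so N^3 = 0.
(I + N)^8 = I + 8·N + 28·N^2 = [[1, -8, 68], [0, 1, -24], [0, 0, 1]].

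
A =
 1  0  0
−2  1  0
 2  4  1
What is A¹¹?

A = I + N where N = [[0, 0, 0], [−2, 0, 0], [2, 4, 0]] is strictly lower-triangular, so N³ = 0.
(I + N)¹¹ = I + 11·N + 55·N² = [[1, 0, 0], [−22, 1, 0], [−418, 44, 1]].

[[1, 0, 0], [−22, 1, 0], [−418, 44, 1]]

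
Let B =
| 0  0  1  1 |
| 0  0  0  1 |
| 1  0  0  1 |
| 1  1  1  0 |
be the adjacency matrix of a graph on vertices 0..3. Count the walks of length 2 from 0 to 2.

1

The number of length-2 walks from vertex 0 to vertex 2 is entry (0,2) of B², where B is the adjacency matrix.
B² = [[2, 1, 1, 1], [1, 1, 1, 0], [1, 1, 2, 1], [1, 0, 1, 3]]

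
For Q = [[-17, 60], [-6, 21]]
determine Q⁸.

tr Q = 4 and det Q = 3, so the characteristic polynomial is λ² − (4)λ + (3) with roots 3 and 1.
Eigenvectors give P = [[3, 10], [1, 3]] with P⁻¹ = [[-3, 10], [1, -3]], and Q = P·diag(3, 1)·P⁻¹.
Then Q⁸ = P·diag(6561, 1)·P⁻¹ = [[19683, 10], [6561, 3]] · [[-3, 10], [1, -3]] = [[-59039, 196800], [-19680, 65601]].

[[-59039, 196800], [-19680, 65601]]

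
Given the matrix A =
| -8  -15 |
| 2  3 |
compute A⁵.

tr A = -5 and det A = 6, so the characteristic polynomial is λ² − (-5)λ + (6) with roots -3 and -2.
Eigenvectors give P = [[-3, -5], [1, 2]] with P⁻¹ = [[-2, -5], [1, 3]], and A = P·diag(-3, -2)·P⁻¹.
Then A⁵ = P·diag(-243, -32)·P⁻¹ = [[729, 160], [-243, -64]] · [[-2, -5], [1, 3]] = [[-1298, -3165], [422, 1023]].

[[-1298, -3165], [422, 1023]]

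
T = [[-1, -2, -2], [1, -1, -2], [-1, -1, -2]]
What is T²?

[[1, 6, 10], [0, 1, 4], [2, 5, 8]]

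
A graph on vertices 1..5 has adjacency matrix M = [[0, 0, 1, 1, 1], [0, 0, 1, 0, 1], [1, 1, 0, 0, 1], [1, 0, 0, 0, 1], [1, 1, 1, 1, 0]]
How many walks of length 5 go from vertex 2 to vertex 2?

24

The number of length-5 walks from vertex 2 to vertex 2 is entry (2,2) of M^5, where M is the adjacency matrix.
M^2 = [[3, 2, 1, 1, 2], [2, 2, 1, 1, 1], [1, 1, 3, 2, 2], [1, 1, 2, 2, 1], [2, 1, 2, 1, 4]]
M^3 = [[4, 3, 7, 5, 7], [3, 2, 5, 3, 6], [7, 5, 4, 3, 7], [5, 3, 3, 2, 6], [7, 6, 7, 6, 6]]
M^4 = [[19, 14, 14, 11, 19], [14, 11, 11, 9, 13], [14, 11, 19, 14, 19], [11, 9, 14, 11, 13], [19, 13, 19, 13, 26]]
M^5 = [[44, 33, 52, 38, 58], [33, 24, 38, 27, 45], [52, 38, 44, 33, 58], [38, 27, 33, 24, 45], [58, 45, 58, 45, 64]]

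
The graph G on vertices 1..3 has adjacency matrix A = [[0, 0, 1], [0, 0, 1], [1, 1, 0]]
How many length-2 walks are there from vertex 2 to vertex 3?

0

The number of length-2 walks from vertex 2 to vertex 3 is entry (2,3) of A², where A is the adjacency matrix.
A² = [[1, 1, 0], [1, 1, 0], [0, 0, 2]]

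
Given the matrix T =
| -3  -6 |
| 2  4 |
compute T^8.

T² = T (a projection; rank 1, trace 1), so T^8 = T.

[[-3, -6], [2, 4]]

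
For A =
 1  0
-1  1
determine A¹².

A = I + N where N = [[0, 0], [-1, 0]] is strictly lower-triangular, so N² = 0.
(I + N)¹² = I + 12·N = [[1, 0], [-12, 1]].

[[1, 0], [-12, 1]]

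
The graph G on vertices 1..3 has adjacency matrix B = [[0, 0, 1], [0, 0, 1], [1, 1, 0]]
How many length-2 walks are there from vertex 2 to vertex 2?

The number of length-2 walks from vertex 2 to vertex 2 is entry (2,2) of B², where B is the adjacency matrix.
B² = [[1, 1, 0], [1, 1, 0], [0, 0, 2]]

1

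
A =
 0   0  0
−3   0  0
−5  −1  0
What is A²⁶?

A is strictly triangular, hence nilpotent: A³ = 0, so A²⁶ = 0.

[[0, 0, 0], [0, 0, 0], [0, 0, 0]]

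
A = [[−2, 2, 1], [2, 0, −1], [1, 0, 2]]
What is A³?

A² = [[9, −4, −2], [−5, 4, 0], [0, 2, 5]]
A³ = [[−28, 18, 9], [18, −10, −9], [9, 0, 8]]

[[−28, 18, 9], [18, −10, −9], [9, 0, 8]]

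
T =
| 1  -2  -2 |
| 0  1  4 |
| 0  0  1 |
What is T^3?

T = I + N where N = [[0, -2, -2], [0, 0, 4], [0, 0, 0]] is strictly upper-triangular, so N^3 = 0.
(I + N)^3 = I + 3·N + 3·N^2 = [[1, -6, -30], [0, 1, 12], [0, 0, 1]].

[[1, -6, -30], [0, 1, 12], [0, 0, 1]]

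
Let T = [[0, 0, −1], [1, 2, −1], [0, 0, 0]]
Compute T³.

[[0, 0, 0], [4, 8, −6], [0, 0, 0]]

T² = [[0, 0, 0], [2, 4, −3], [0, 0, 0]]
T³ = [[0, 0, 0], [4, 8, −6], [0, 0, 0]]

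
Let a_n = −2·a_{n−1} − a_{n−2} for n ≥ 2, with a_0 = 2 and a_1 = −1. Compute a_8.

With companion matrix A = [[−2, −1], [1, 0]], [a_n, a_{n−1}]ᵀ = A·[a_{n−1}, a_{n−2}]ᵀ, so [a_8, a_7]ᵀ = A⁷·[a_1, a_0]ᵀ.
A⁷ = [[−8, −7], [7, 6]], giving [a_8, a_7]ᵀ = [[−6], [5]].

−6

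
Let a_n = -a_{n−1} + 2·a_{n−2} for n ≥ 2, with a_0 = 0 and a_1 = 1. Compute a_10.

-341

With companion matrix T = [[-1, 2], [1, 0]], [a_n, a_{n−1}]ᵀ = T·[a_{n−1}, a_{n−2}]ᵀ, so [a_10, a_9]ᵀ = T^9·[a_1, a_0]ᵀ.
T^9 = [[-341, 342], [171, -170]], giving [a_10, a_9]ᵀ = [[-341], [171]].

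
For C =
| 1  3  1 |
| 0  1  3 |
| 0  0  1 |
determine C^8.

C = I + N where N = [[0, 3, 1], [0, 0, 3], [0, 0, 0]] is strictly upper-triangular, so N^3 = 0.
(I + N)^8 = I + 8·N + 28·N^2 = [[1, 24, 260], [0, 1, 24], [0, 0, 1]].

[[1, 24, 260], [0, 1, 24], [0, 0, 1]]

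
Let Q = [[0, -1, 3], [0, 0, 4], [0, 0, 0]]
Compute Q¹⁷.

Q is strictly triangular, hence nilpotent: Q³ = 0, so Q¹⁷ = 0.

[[0, 0, 0], [0, 0, 0], [0, 0, 0]]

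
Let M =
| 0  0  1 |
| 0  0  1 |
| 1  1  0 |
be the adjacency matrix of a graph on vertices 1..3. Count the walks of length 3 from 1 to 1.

0

The number of length-3 walks from vertex 1 to vertex 1 is entry (1,1) of M^3, where M is the adjacency matrix.
M^2 = [[1, 1, 0], [1, 1, 0], [0, 0, 2]]
M^3 = [[0, 0, 2], [0, 0, 2], [2, 2, 0]]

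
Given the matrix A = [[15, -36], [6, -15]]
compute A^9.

[[98415, -236196], [39366, -98415]]

tr A = 0 and det A = -9, so the characteristic polynomial is λ² − (0)λ + (-9) with roots -3 and 3.
Eigenvectors give P = [[2, -3], [1, -1]] with P⁻¹ = [[-1, 3], [-1, 2]], and A = P·diag(-3, 3)·P⁻¹.
Then A^9 = P·diag(-19683, 19683)·P⁻¹ = [[-39366, -59049], [-19683, -19683]] · [[-1, 3], [-1, 2]] = [[98415, -236196], [39366, -98415]].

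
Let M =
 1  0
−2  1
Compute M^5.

M = I + N where N = [[0, 0], [−2, 0]] is strictly lower-triangular, so N^2 = 0.
(I + N)^5 = I + 5·N = [[1, 0], [−10, 1]].

[[1, 0], [−10, 1]]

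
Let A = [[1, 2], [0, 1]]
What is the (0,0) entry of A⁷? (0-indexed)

1

A = I + N where N = [[0, 2], [0, 0]] is strictly upper-triangular, so N² = 0.
(I + N)⁷ = I + 7·N = [[1, 14], [0, 1]].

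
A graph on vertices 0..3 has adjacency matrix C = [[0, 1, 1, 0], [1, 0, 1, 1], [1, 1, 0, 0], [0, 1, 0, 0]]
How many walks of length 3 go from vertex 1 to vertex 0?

4

The number of length-3 walks from vertex 1 to vertex 0 is entry (1,0) of C^3, where C is the adjacency matrix.
C^2 = [[2, 1, 1, 1], [1, 3, 1, 0], [1, 1, 2, 1], [1, 0, 1, 1]]
C^3 = [[2, 4, 3, 1], [4, 2, 4, 3], [3, 4, 2, 1], [1, 3, 1, 0]]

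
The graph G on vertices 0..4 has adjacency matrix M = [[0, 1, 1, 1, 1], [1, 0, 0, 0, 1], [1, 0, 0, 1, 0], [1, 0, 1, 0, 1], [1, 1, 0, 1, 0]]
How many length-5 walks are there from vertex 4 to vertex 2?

The number of length-5 walks from vertex 4 to vertex 2 is entry (4,2) of M^5, where M is the adjacency matrix.
M^2 = [[4, 1, 1, 2, 2], [1, 2, 1, 2, 1], [1, 1, 2, 1, 2], [2, 2, 1, 3, 1], [2, 1, 2, 1, 3]]
M^3 = [[6, 6, 6, 7, 7], [6, 2, 3, 3, 5], [6, 3, 2, 5, 3], [7, 3, 5, 4, 7], [7, 5, 3, 7, 4]]
M^4 = [[26, 13, 13, 19, 19], [13, 11, 9, 14, 11], [13, 9, 11, 11, 14], [19, 14, 11, 19, 14], [19, 11, 14, 14, 19]]
M^5 = [[64, 45, 45, 58, 58], [45, 24, 27, 33, 38], [45, 27, 24, 38, 33], [58, 33, 38, 44, 52], [58, 38, 33, 52, 44]]

33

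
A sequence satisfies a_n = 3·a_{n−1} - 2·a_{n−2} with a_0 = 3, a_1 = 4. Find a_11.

With companion matrix Q = [[3, -2], [1, 0]], [a_n, a_{n−1}]ᵀ = Q·[a_{n−1}, a_{n−2}]ᵀ, so [a_11, a_10]ᵀ = Q^10·[a_1, a_0]ᵀ.
Q^10 = [[2047, -2046], [1023, -1022]], giving [a_11, a_10]ᵀ = [[2050], [1026]].

2050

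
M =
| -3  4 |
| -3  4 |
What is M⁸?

M² = M (a projection; rank 1, trace 1), so M⁸ = M.

[[-3, 4], [-3, 4]]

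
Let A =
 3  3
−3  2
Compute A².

[[0, 15], [−15, −5]]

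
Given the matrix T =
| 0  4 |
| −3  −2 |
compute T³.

T² = [[−12, −8], [6, −8]]
T³ = [[24, −32], [24, 40]]

[[24, −32], [24, 40]]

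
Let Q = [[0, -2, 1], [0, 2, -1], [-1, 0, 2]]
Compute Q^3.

Q^2 = [[-1, -4, 4], [1, 4, -4], [-2, 2, 3]]
Q^3 = [[-4, -6, 11], [4, 6, -11], [-3, 8, 2]]

[[-4, -6, 11], [4, 6, -11], [-3, 8, 2]]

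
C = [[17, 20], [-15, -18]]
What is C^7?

[[7073, 9260], [-6945, -9132]]

tr C = -1 and det C = -6, so the characteristic polynomial is λ² − (-1)λ + (-6) with roots 2 and -3.
Eigenvectors give P = [[4, -1], [-3, 1]] with P⁻¹ = [[1, 1], [3, 4]], and C = P·diag(2, -3)·P⁻¹.
Then C^7 = P·diag(128, -2187)·P⁻¹ = [[512, 2187], [-384, -2187]] · [[1, 1], [3, 4]] = [[7073, 9260], [-6945, -9132]].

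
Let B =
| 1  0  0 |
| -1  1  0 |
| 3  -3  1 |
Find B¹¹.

[[1, 0, 0], [-11, 1, 0], [198, -33, 1]]

B = I + N where N = [[0, 0, 0], [-1, 0, 0], [3, -3, 0]] is strictly lower-triangular, so N³ = 0.
(I + N)¹¹ = I + 11·N + 55·N² = [[1, 0, 0], [-11, 1, 0], [198, -33, 1]].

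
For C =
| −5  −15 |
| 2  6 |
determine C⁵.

[[−5, −15], [2, 6]]

C² = C (a projection; rank 1, trace 1), so C⁵ = C.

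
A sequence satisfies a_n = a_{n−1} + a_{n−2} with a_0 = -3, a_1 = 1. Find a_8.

With companion matrix Q = [[1, 1], [1, 0]], [a_n, a_{n−1}]ᵀ = Q·[a_{n−1}, a_{n−2}]ᵀ, so [a_8, a_7]ᵀ = Q⁷·[a_1, a_0]ᵀ.
Q⁷ = [[21, 13], [13, 8]], giving [a_8, a_7]ᵀ = [[-18], [-11]].

-18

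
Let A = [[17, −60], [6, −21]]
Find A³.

tr A = −4 and det A = 3, so the characteristic polynomial is λ² − (−4)λ + (3) with roots −3 and −1.
Eigenvectors give P = [[3, 10], [1, 3]] with P⁻¹ = [[−3, 10], [1, −3]], and A = P·diag(−3, −1)·P⁻¹.
Then A³ = P·diag(−27, −1)·P⁻¹ = [[−81, −10], [−27, −3]] · [[−3, 10], [1, −3]] = [[233, −780], [78, −261]].

[[233, −780], [78, −261]]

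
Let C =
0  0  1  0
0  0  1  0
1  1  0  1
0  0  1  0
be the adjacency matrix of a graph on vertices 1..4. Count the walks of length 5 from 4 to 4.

0

The number of length-5 walks from vertex 4 to vertex 4 is entry (4,4) of C⁵, where C is the adjacency matrix.
C² = [[1, 1, 0, 1], [1, 1, 0, 1], [0, 0, 3, 0], [1, 1, 0, 1]]
C³ = [[0, 0, 3, 0], [0, 0, 3, 0], [3, 3, 0, 3], [0, 0, 3, 0]]
C⁴ = [[3, 3, 0, 3], [3, 3, 0, 3], [0, 0, 9, 0], [3, 3, 0, 3]]
C⁵ = [[0, 0, 9, 0], [0, 0, 9, 0], [9, 9, 0, 9], [0, 0, 9, 0]]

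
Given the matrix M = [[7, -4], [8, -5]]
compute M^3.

tr M = 2 and det M = -3, so the characteristic polynomial is λ² − (2)λ + (-3) with roots 3 and -1.
Eigenvectors give P = [[1, -1], [1, -2]] with P⁻¹ = [[2, -1], [1, -1]], and M = P·diag(3, -1)·P⁻¹.
Then M^3 = P·diag(27, -1)·P⁻¹ = [[27, 1], [27, 2]] · [[2, -1], [1, -1]] = [[55, -28], [56, -29]].

[[55, -28], [56, -29]]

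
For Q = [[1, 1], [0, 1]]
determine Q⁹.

Q = I + N where N = [[0, 1], [0, 0]] is strictly upper-triangular, so N² = 0.
(I + N)⁹ = I + 9·N = [[1, 9], [0, 1]].

[[1, 9], [0, 1]]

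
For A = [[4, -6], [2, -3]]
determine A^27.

A² = A (a projection; rank 1, trace 1), so A^27 = A.

[[4, -6], [2, -3]]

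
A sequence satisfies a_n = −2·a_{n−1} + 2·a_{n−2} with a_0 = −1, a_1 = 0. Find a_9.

With companion matrix T = [[−2, 2], [1, 0]], [a_n, a_{n−1}]ᵀ = T·[a_{n−1}, a_{n−2}]ᵀ, so [a_9, a_8]ᵀ = T⁸·[a_1, a_0]ᵀ.
T⁸ = [[2448, −1792], [−896, 656]], giving [a_9, a_8]ᵀ = [[1792], [−656]].

1792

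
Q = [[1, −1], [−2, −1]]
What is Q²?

[[3, 0], [0, 3]]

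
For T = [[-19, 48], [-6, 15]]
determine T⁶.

[[6553, -17472], [2184, -5823]]

tr T = -4 and det T = 3, so the characteristic polynomial is λ² − (-4)λ + (3) with roots -3 and -1.
Eigenvectors give P = [[3, -8], [1, -3]] with P⁻¹ = [[3, -8], [1, -3]], and T = P·diag(-3, -1)·P⁻¹.
Then T⁶ = P·diag(729, 1)·P⁻¹ = [[2187, -8], [729, -3]] · [[3, -8], [1, -3]] = [[6553, -17472], [2184, -5823]].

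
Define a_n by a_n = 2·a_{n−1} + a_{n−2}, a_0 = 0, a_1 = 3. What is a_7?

507

With companion matrix B = [[2, 1], [1, 0]], [a_n, a_{n−1}]ᵀ = B·[a_{n−1}, a_{n−2}]ᵀ, so [a_7, a_6]ᵀ = B⁶·[a_1, a_0]ᵀ.
B⁶ = [[169, 70], [70, 29]], giving [a_7, a_6]ᵀ = [[507], [210]].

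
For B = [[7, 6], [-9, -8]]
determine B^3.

[[19, 18], [-27, -26]]

tr B = -1 and det B = -2, so the characteristic polynomial is λ² − (-1)λ + (-2) with roots 1 and -2.
Eigenvectors give P = [[1, -2], [-1, 3]] with P⁻¹ = [[3, 2], [1, 1]], and B = P·diag(1, -2)·P⁻¹.
Then B^3 = P·diag(1, -8)·P⁻¹ = [[1, 16], [-1, -24]] · [[3, 2], [1, 1]] = [[19, 18], [-27, -26]].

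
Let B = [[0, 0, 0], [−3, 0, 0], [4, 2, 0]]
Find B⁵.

B is strictly triangular, hence nilpotent: B³ = 0, so B⁵ = 0.

[[0, 0, 0], [0, 0, 0], [0, 0, 0]]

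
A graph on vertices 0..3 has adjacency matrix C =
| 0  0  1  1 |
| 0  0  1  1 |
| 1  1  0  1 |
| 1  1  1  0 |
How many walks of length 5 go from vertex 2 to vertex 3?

The number of length-5 walks from vertex 2 to vertex 3 is entry (2,3) of C^5, where C is the adjacency matrix.
C^2 = [[2, 2, 1, 1], [2, 2, 1, 1], [1, 1, 3, 2], [1, 1, 2, 3]]
C^3 = [[2, 2, 5, 5], [2, 2, 5, 5], [5, 5, 4, 5], [5, 5, 5, 4]]
C^4 = [[10, 10, 9, 9], [10, 10, 9, 9], [9, 9, 15, 14], [9, 9, 14, 15]]
C^5 = [[18, 18, 29, 29], [18, 18, 29, 29], [29, 29, 32, 33], [29, 29, 33, 32]]

33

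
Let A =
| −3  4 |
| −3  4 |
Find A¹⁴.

A² = A (a projection; rank 1, trace 1), so A¹⁴ = A.

[[−3, 4], [−3, 4]]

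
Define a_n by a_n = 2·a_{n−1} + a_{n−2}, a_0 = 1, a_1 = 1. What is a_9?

1393

With companion matrix T = [[2, 1], [1, 0]], [a_n, a_{n−1}]ᵀ = T·[a_{n−1}, a_{n−2}]ᵀ, so [a_9, a_8]ᵀ = T⁸·[a_1, a_0]ᵀ.
T⁸ = [[985, 408], [408, 169]], giving [a_9, a_8]ᵀ = [[1393], [577]].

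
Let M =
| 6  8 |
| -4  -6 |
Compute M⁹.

[[1536, 2048], [-1024, -1536]]

tr M = 0 and det M = -4, so the characteristic polynomial is λ² − (0)λ + (-4) with roots 2 and -2.
Eigenvectors give P = [[2, -1], [-1, 1]] with P⁻¹ = [[1, 1], [1, 2]], and M = P·diag(2, -2)·P⁻¹.
Then M⁹ = P·diag(512, -512)·P⁻¹ = [[1024, 512], [-512, -512]] · [[1, 1], [1, 2]] = [[1536, 2048], [-1024, -1536]].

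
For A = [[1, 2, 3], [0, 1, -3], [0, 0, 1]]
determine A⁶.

A = I + N where N = [[0, 2, 3], [0, 0, -3], [0, 0, 0]] is strictly upper-triangular, so N³ = 0.
(I + N)⁶ = I + 6·N + 15·N² = [[1, 12, -72], [0, 1, -18], [0, 0, 1]].

[[1, 12, -72], [0, 1, -18], [0, 0, 1]]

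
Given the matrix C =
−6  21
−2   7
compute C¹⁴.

[[−6, 21], [−2, 7]]

C² = C (a projection; rank 1, trace 1), so C¹⁴ = C.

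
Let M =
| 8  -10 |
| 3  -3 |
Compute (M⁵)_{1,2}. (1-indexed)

-2110

tr M = 5 and det M = 6, so the characteristic polynomial is λ² − (5)λ + (6) with roots 2 and 3.
Eigenvectors give P = [[-5, -2], [-3, -1]] with P⁻¹ = [[1, -2], [-3, 5]], and M = P·diag(2, 3)·P⁻¹.
Then M⁵ = P·diag(32, 243)·P⁻¹ = [[-160, -486], [-96, -243]] · [[1, -2], [-3, 5]] = [[1298, -2110], [633, -1023]].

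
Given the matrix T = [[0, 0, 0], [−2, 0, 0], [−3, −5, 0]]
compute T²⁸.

[[0, 0, 0], [0, 0, 0], [0, 0, 0]]

T is strictly triangular, hence nilpotent: T³ = 0, so T²⁸ = 0.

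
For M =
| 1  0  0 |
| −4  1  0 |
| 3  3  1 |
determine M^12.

M = I + N where N = [[0, 0, 0], [−4, 0, 0], [3, 3, 0]] is strictly lower-triangular, so N^3 = 0.
(I + N)^12 = I + 12·N + 66·N^2 = [[1, 0, 0], [−48, 1, 0], [−756, 36, 1]].

[[1, 0, 0], [−48, 1, 0], [−756, 36, 1]]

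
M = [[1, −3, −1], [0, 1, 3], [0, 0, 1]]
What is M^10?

M = I + N where N = [[0, −3, −1], [0, 0, 3], [0, 0, 0]] is strictly upper-triangular, so N^3 = 0.
(I + N)^10 = I + 10·N + 45·N^2 = [[1, −30, −415], [0, 1, 30], [0, 0, 1]].

[[1, −30, −415], [0, 1, 30], [0, 0, 1]]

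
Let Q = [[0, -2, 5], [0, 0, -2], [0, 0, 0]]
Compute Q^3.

[[0, 0, 0], [0, 0, 0], [0, 0, 0]]

Q is strictly triangular, hence nilpotent: Q^3 = 0, so Q^3 = 0.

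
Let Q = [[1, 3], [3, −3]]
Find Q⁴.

[[136, −168], [−168, 360]]

Q² = [[10, −6], [−6, 18]]
Q³ = [[−8, 48], [48, −72]]
Q⁴ = [[136, −168], [−168, 360]]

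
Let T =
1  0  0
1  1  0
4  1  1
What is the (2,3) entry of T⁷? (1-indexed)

0

T = I + N where N = [[0, 0, 0], [1, 0, 0], [4, 1, 0]] is strictly lower-triangular, so N³ = 0.
(I + N)⁷ = I + 7·N + 21·N² = [[1, 0, 0], [7, 1, 0], [49, 7, 1]].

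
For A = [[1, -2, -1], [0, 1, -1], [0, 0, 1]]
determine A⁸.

[[1, -16, 48], [0, 1, -8], [0, 0, 1]]

A = I + N where N = [[0, -2, -1], [0, 0, -1], [0, 0, 0]] is strictly upper-triangular, so N³ = 0.
(I + N)⁸ = I + 8·N + 28·N² = [[1, -16, 48], [0, 1, -8], [0, 0, 1]].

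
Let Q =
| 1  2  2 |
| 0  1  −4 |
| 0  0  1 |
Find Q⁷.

[[1, 14, −154], [0, 1, −28], [0, 0, 1]]

Q = I + N where N = [[0, 2, 2], [0, 0, −4], [0, 0, 0]] is strictly upper-triangular, so N³ = 0.
(I + N)⁷ = I + 7·N + 21·N² = [[1, 14, −154], [0, 1, −28], [0, 0, 1]].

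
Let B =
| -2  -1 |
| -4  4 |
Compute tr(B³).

B² = [[8, -2], [-8, 20]]
B³ = [[-8, -16], [-64, 88]]

80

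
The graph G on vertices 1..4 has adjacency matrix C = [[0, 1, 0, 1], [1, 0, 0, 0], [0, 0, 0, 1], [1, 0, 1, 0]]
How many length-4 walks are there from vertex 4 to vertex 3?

The number of length-4 walks from vertex 4 to vertex 3 is entry (4,3) of C^4, where C is the adjacency matrix.
C^2 = [[2, 0, 1, 0], [0, 1, 0, 1], [1, 0, 1, 0], [0, 1, 0, 2]]
C^3 = [[0, 2, 0, 3], [2, 0, 1, 0], [0, 1, 0, 2], [3, 0, 2, 0]]
C^4 = [[5, 0, 3, 0], [0, 2, 0, 3], [3, 0, 2, 0], [0, 3, 0, 5]]

0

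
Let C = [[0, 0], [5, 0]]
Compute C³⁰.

[[0, 0], [0, 0]]

C is strictly triangular, hence nilpotent: C² = 0, so C³⁰ = 0.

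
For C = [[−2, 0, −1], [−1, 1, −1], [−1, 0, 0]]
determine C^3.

C^2 = [[5, 0, 2], [2, 1, 0], [2, 0, 1]]
C^3 = [[−12, 0, −5], [−5, 1, −3], [−5, 0, −2]]

[[−12, 0, −5], [−5, 1, −3], [−5, 0, −2]]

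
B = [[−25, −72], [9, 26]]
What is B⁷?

[[−1033, −3096], [387, 1160]]

tr B = 1 and det B = −2, so the characteristic polynomial is λ² − (1)λ + (−2) with roots −1 and 2.
Eigenvectors give P = [[−3, −8], [1, 3]] with P⁻¹ = [[−3, −8], [1, 3]], and B = P·diag(−1, 2)·P⁻¹.
Then B⁷ = P·diag(−1, 128)·P⁻¹ = [[3, −1024], [−1, 384]] · [[−3, −8], [1, 3]] = [[−1033, −3096], [387, 1160]].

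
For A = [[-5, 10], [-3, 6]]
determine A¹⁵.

A² = A (a projection; rank 1, trace 1), so A¹⁵ = A.

[[-5, 10], [-3, 6]]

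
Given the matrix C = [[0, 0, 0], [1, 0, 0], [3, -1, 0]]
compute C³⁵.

[[0, 0, 0], [0, 0, 0], [0, 0, 0]]

C is strictly triangular, hence nilpotent: C³ = 0, so C³⁵ = 0.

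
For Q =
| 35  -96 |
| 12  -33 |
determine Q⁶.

tr Q = 2 and det Q = -3, so the characteristic polynomial is λ² − (2)λ + (-3) with roots -1 and 3.
Eigenvectors give P = [[-8, -3], [-3, -1]] with P⁻¹ = [[1, -3], [-3, 8]], and Q = P·diag(-1, 3)·P⁻¹.
Then Q⁶ = P·diag(1, 729)·P⁻¹ = [[-8, -2187], [-3, -729]] · [[1, -3], [-3, 8]] = [[6553, -17472], [2184, -5823]].

[[6553, -17472], [2184, -5823]]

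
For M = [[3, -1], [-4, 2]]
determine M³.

[[59, -23], [-92, 36]]

M² = [[13, -5], [-20, 8]]
M³ = [[59, -23], [-92, 36]]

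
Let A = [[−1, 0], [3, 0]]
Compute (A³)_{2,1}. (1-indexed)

A² = [[1, 0], [−3, 0]]
A³ = [[−1, 0], [3, 0]]

3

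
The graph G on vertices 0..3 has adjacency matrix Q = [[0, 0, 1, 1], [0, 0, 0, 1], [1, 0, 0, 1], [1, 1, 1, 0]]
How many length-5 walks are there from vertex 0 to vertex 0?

12

The number of length-5 walks from vertex 0 to vertex 0 is entry (0,0) of Q⁵, where Q is the adjacency matrix.
Q² = [[2, 1, 1, 1], [1, 1, 1, 0], [1, 1, 2, 1], [1, 0, 1, 3]]
Q³ = [[2, 1, 3, 4], [1, 0, 1, 3], [3, 1, 2, 4], [4, 3, 4, 2]]
Q⁴ = [[7, 4, 6, 6], [4, 3, 4, 2], [6, 4, 7, 6], [6, 2, 6, 11]]
Q⁵ = [[12, 6, 13, 17], [6, 2, 6, 11], [13, 6, 12, 17], [17, 11, 17, 14]]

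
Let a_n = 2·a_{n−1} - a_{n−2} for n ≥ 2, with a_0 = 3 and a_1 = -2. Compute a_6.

With companion matrix C = [[2, -1], [1, 0]], [a_n, a_{n−1}]ᵀ = C·[a_{n−1}, a_{n−2}]ᵀ, so [a_6, a_5]ᵀ = C⁵·[a_1, a_0]ᵀ.
C⁵ = [[6, -5], [5, -4]], giving [a_6, a_5]ᵀ = [[-27], [-22]].

-27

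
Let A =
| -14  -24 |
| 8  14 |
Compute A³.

tr A = 0 and det A = -4, so the characteristic polynomial is λ² − (0)λ + (-4) with roots 2 and -2.
Eigenvectors give P = [[-3, -2], [2, 1]] with P⁻¹ = [[1, 2], [-2, -3]], and A = P·diag(2, -2)·P⁻¹.
Then A³ = P·diag(8, -8)·P⁻¹ = [[-24, 16], [16, -8]] · [[1, 2], [-2, -3]] = [[-56, -96], [32, 56]].

[[-56, -96], [32, 56]]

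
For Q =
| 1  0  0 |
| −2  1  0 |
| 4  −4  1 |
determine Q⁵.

[[1, 0, 0], [−10, 1, 0], [100, −20, 1]]

Q = I + N where N = [[0, 0, 0], [−2, 0, 0], [4, −4, 0]] is strictly lower-triangular, so N³ = 0.
(I + N)⁵ = I + 5·N + 10·N² = [[1, 0, 0], [−10, 1, 0], [100, −20, 1]].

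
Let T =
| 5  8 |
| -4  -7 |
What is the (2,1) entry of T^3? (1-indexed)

-28

tr T = -2 and det T = -3, so the characteristic polynomial is λ² − (-2)λ + (-3) with roots 1 and -3.
Eigenvectors give P = [[-2, 1], [1, -1]] with P⁻¹ = [[-1, -1], [-1, -2]], and T = P·diag(1, -3)·P⁻¹.
Then T^3 = P·diag(1, -27)·P⁻¹ = [[-2, -27], [1, 27]] · [[-1, -1], [-1, -2]] = [[29, 56], [-28, -55]].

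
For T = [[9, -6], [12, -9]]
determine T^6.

[[729, 0], [0, 729]]

tr T = 0 and det T = -9, so the characteristic polynomial is λ² − (0)λ + (-9) with roots 3 and -3.
Eigenvectors give P = [[1, 1], [1, 2]] with P⁻¹ = [[2, -1], [-1, 1]], and T = P·diag(3, -3)·P⁻¹.
Then T^6 = P·diag(729, 729)·P⁻¹ = [[729, 729], [729, 1458]] · [[2, -1], [-1, 1]] = [[729, 0], [0, 729]].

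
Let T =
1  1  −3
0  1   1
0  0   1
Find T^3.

T = I + N where N = [[0, 1, −3], [0, 0, 1], [0, 0, 0]] is strictly upper-triangular, so N^3 = 0.
(I + N)^3 = I + 3·N + 3·N^2 = [[1, 3, −6], [0, 1, 3], [0, 0, 1]].

[[1, 3, −6], [0, 1, 3], [0, 0, 1]]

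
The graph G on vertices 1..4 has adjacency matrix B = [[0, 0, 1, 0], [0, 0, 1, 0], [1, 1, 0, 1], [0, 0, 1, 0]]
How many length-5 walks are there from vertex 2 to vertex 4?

0

The number of length-5 walks from vertex 2 to vertex 4 is entry (2,4) of B⁵, where B is the adjacency matrix.
B² = [[1, 1, 0, 1], [1, 1, 0, 1], [0, 0, 3, 0], [1, 1, 0, 1]]
B³ = [[0, 0, 3, 0], [0, 0, 3, 0], [3, 3, 0, 3], [0, 0, 3, 0]]
B⁴ = [[3, 3, 0, 3], [3, 3, 0, 3], [0, 0, 9, 0], [3, 3, 0, 3]]
B⁵ = [[0, 0, 9, 0], [0, 0, 9, 0], [9, 9, 0, 9], [0, 0, 9, 0]]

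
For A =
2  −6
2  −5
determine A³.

[[20, −42], [14, −29]]

tr A = −3 and det A = 2, so the characteristic polynomial is λ² − (−3)λ + (2) with roots −2 and −1.
Eigenvectors give P = [[3, −2], [2, −1]] with P⁻¹ = [[−1, 2], [−2, 3]], and A = P·diag(−2, −1)·P⁻¹.
Then A³ = P·diag(−8, −1)·P⁻¹ = [[−24, 2], [−16, 1]] · [[−1, 2], [−2, 3]] = [[20, −42], [14, −29]].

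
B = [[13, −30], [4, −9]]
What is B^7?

tr B = 4 and det B = 3, so the characteristic polynomial is λ² − (4)λ + (3) with roots 1 and 3.
Eigenvectors give P = [[5, 3], [2, 1]] with P⁻¹ = [[−1, 3], [2, −5]], and B = P·diag(1, 3)·P⁻¹.
Then B^7 = P·diag(1, 2187)·P⁻¹ = [[5, 6561], [2, 2187]] · [[−1, 3], [2, −5]] = [[13117, −32790], [4372, −10929]].

[[13117, −32790], [4372, −10929]]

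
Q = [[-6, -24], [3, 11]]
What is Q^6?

[[-5256, -15960], [1995, 6049]]

tr Q = 5 and det Q = 6, so the characteristic polynomial is λ² − (5)λ + (6) with roots 2 and 3.
Eigenvectors give P = [[-3, -8], [1, 3]] with P⁻¹ = [[-3, -8], [1, 3]], and Q = P·diag(2, 3)·P⁻¹.
Then Q^6 = P·diag(64, 729)·P⁻¹ = [[-192, -5832], [64, 2187]] · [[-3, -8], [1, 3]] = [[-5256, -15960], [1995, 6049]].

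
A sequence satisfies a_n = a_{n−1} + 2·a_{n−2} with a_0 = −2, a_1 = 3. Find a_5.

With companion matrix Q = [[1, 2], [1, 0]], [a_n, a_{n−1}]ᵀ = Q·[a_{n−1}, a_{n−2}]ᵀ, so [a_5, a_4]ᵀ = Q⁴·[a_1, a_0]ᵀ.
Q⁴ = [[11, 10], [5, 6]], giving [a_5, a_4]ᵀ = [[13], [3]].

13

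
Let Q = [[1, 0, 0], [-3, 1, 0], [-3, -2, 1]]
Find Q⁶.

Q = I + N where N = [[0, 0, 0], [-3, 0, 0], [-3, -2, 0]] is strictly lower-triangular, so N³ = 0.
(I + N)⁶ = I + 6·N + 15·N² = [[1, 0, 0], [-18, 1, 0], [72, -12, 1]].

[[1, 0, 0], [-18, 1, 0], [72, -12, 1]]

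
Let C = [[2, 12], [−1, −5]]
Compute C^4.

tr C = −3 and det C = 2, so the characteristic polynomial is λ² − (−3)λ + (2) with roots −1 and −2.
Eigenvectors give P = [[4, −3], [−1, 1]] with P⁻¹ = [[1, 3], [1, 4]], and C = P·diag(−1, −2)·P⁻¹.
Then C^4 = P·diag(1, 16)·P⁻¹ = [[4, −48], [−1, 16]] · [[1, 3], [1, 4]] = [[−44, −180], [15, 61]].

[[−44, −180], [15, 61]]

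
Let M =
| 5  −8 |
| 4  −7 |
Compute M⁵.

tr M = −2 and det M = −3, so the characteristic polynomial is λ² − (−2)λ + (−3) with roots −3 and 1.
Eigenvectors give P = [[−1, 2], [−1, 1]] with P⁻¹ = [[1, −2], [1, −1]], and M = P·diag(−3, 1)·P⁻¹.
Then M⁵ = P·diag(−243, 1)·P⁻¹ = [[243, 2], [243, 1]] · [[1, −2], [1, −1]] = [[245, −488], [244, −487]].

[[245, −488], [244, −487]]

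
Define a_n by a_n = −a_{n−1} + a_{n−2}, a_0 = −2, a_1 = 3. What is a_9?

With companion matrix Q = [[−1, 1], [1, 0]], [a_n, a_{n−1}]ᵀ = Q·[a_{n−1}, a_{n−2}]ᵀ, so [a_9, a_8]ᵀ = Q^8·[a_1, a_0]ᵀ.
Q^8 = [[34, −21], [−21, 13]], giving [a_9, a_8]ᵀ = [[144], [−89]].

144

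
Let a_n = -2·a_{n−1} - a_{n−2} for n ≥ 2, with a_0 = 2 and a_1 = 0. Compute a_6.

With companion matrix T = [[-2, -1], [1, 0]], [a_n, a_{n−1}]ᵀ = T·[a_{n−1}, a_{n−2}]ᵀ, so [a_6, a_5]ᵀ = T⁵·[a_1, a_0]ᵀ.
T⁵ = [[-6, -5], [5, 4]], giving [a_6, a_5]ᵀ = [[-10], [8]].

-10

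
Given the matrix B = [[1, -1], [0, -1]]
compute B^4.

[[1, 0], [0, 1]]

B² = I (check: tr B = 0 and det B = -1), so B^4 = I since 4 is even.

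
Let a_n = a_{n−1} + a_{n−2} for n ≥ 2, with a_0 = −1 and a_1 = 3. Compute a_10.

With companion matrix B = [[1, 1], [1, 0]], [a_n, a_{n−1}]ᵀ = B·[a_{n−1}, a_{n−2}]ᵀ, so [a_10, a_9]ᵀ = B^9·[a_1, a_0]ᵀ.
B^9 = [[55, 34], [34, 21]], giving [a_10, a_9]ᵀ = [[131], [81]].

131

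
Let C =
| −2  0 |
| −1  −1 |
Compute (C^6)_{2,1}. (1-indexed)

63

tr C = −3 and det C = 2, so the characteristic polynomial is λ² − (−3)λ + (2) with roots −2 and −1.
Eigenvectors give P = [[1, 0], [1, −1]] with P⁻¹ = [[1, 0], [1, −1]], and C = P·diag(−2, −1)·P⁻¹.
Then C^6 = P·diag(64, 1)·P⁻¹ = [[64, 0], [64, −1]] · [[1, 0], [1, −1]] = [[64, 0], [63, 1]].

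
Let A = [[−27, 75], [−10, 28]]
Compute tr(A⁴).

97

tr A = 1 and det A = −6, so the characteristic polynomial is λ² − (1)λ + (−6) with roots −2 and 3.
Eigenvectors give P = [[3, −5], [1, −2]] with P⁻¹ = [[2, −5], [1, −3]], and A = P·diag(−2, 3)·P⁻¹.
Then A⁴ = P·diag(16, 81)·P⁻¹ = [[48, −405], [16, −162]] · [[2, −5], [1, −3]] = [[−309, 975], [−130, 406]].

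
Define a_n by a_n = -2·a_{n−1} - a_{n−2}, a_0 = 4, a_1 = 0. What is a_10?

-36

With companion matrix A = [[-2, -1], [1, 0]], [a_n, a_{n−1}]ᵀ = A·[a_{n−1}, a_{n−2}]ᵀ, so [a_10, a_9]ᵀ = A^9·[a_1, a_0]ᵀ.
A^9 = [[-10, -9], [9, 8]], giving [a_10, a_9]ᵀ = [[-36], [32]].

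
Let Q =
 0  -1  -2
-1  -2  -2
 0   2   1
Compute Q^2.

[[1, -2, 0], [2, 1, 4], [-2, -2, -3]]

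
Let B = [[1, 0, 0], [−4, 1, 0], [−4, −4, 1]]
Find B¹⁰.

B = I + N where N = [[0, 0, 0], [−4, 0, 0], [−4, −4, 0]] is strictly lower-triangular, so N³ = 0.
(I + N)¹⁰ = I + 10·N + 45·N² = [[1, 0, 0], [−40, 1, 0], [680, −40, 1]].

[[1, 0, 0], [−40, 1, 0], [680, −40, 1]]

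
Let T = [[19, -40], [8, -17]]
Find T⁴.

tr T = 2 and det T = -3, so the characteristic polynomial is λ² − (2)λ + (-3) with roots 3 and -1.
Eigenvectors give P = [[5, 2], [2, 1]] with P⁻¹ = [[1, -2], [-2, 5]], and T = P·diag(3, -1)·P⁻¹.
Then T⁴ = P·diag(81, 1)·P⁻¹ = [[405, 2], [162, 1]] · [[1, -2], [-2, 5]] = [[401, -800], [160, -319]].

[[401, -800], [160, -319]]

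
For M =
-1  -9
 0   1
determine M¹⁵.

[[-1, -9], [0, 1]]

M² = I (check: tr M = 0 and det M = -1), so M¹⁵ = M since 15 is odd.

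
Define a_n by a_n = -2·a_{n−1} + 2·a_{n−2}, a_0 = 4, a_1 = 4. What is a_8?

With companion matrix Q = [[-2, 2], [1, 0]], [a_n, a_{n−1}]ᵀ = Q·[a_{n−1}, a_{n−2}]ᵀ, so [a_8, a_7]ᵀ = Q⁷·[a_1, a_0]ᵀ.
Q⁷ = [[-896, 656], [328, -240]], giving [a_8, a_7]ᵀ = [[-960], [352]].

-960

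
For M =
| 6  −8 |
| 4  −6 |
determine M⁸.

tr M = 0 and det M = −4, so the characteristic polynomial is λ² − (0)λ + (−4) with roots 2 and −2.
Eigenvectors give P = [[2, −1], [1, −1]] with P⁻¹ = [[1, −1], [1, −2]], and M = P·diag(2, −2)·P⁻¹.
Then M⁸ = P·diag(256, 256)·P⁻¹ = [[512, −256], [256, −256]] · [[1, −1], [1, −2]] = [[256, 0], [0, 256]].

[[256, 0], [0, 256]]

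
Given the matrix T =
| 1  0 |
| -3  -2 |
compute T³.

tr T = -1 and det T = -2, so the characteristic polynomial is λ² − (-1)λ + (-2) with roots -2 and 1.
Eigenvectors give P = [[0, -1], [1, 1]] with P⁻¹ = [[1, 1], [-1, 0]], and T = P·diag(-2, 1)·P⁻¹.
Then T³ = P·diag(-8, 1)·P⁻¹ = [[0, -1], [-8, 1]] · [[1, 1], [-1, 0]] = [[1, 0], [-9, -8]].

[[1, 0], [-9, -8]]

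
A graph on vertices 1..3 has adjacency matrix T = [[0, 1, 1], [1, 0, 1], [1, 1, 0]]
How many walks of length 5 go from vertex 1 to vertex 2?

11

The number of length-5 walks from vertex 1 to vertex 2 is entry (1,2) of T⁵, where T is the adjacency matrix.
T² = [[2, 1, 1], [1, 2, 1], [1, 1, 2]]
T³ = [[2, 3, 3], [3, 2, 3], [3, 3, 2]]
T⁴ = [[6, 5, 5], [5, 6, 5], [5, 5, 6]]
T⁵ = [[10, 11, 11], [11, 10, 11], [11, 11, 10]]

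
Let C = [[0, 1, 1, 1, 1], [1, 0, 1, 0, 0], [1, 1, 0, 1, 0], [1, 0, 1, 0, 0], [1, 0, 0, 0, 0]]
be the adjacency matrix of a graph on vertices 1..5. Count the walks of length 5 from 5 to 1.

The number of length-5 walks from vertex 5 to vertex 1 is entry (5,1) of C⁵, where C is the adjacency matrix.
C² = [[4, 1, 2, 1, 0], [1, 2, 1, 2, 1], [2, 1, 3, 1, 1], [1, 2, 1, 2, 1], [0, 1, 1, 1, 1]]
C³ = [[4, 6, 6, 6, 4], [6, 2, 5, 2, 1], [6, 5, 4, 5, 2], [6, 2, 5, 2, 1], [4, 1, 2, 1, 0]]
C⁴ = [[22, 10, 16, 10, 4], [10, 11, 10, 11, 6], [16, 10, 16, 10, 6], [10, 11, 10, 11, 6], [4, 6, 6, 6, 4]]
C⁵ = [[40, 38, 42, 38, 22], [38, 20, 32, 20, 10], [42, 32, 36, 32, 16], [38, 20, 32, 20, 10], [22, 10, 16, 10, 4]]

22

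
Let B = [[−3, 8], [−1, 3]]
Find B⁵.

B² = I (check: tr B = 0 and det B = −1), so B⁵ = B since 5 is odd.

[[−3, 8], [−1, 3]]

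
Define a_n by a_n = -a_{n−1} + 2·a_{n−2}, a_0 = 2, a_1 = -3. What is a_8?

427

With companion matrix M = [[-1, 2], [1, 0]], [a_n, a_{n−1}]ᵀ = M·[a_{n−1}, a_{n−2}]ᵀ, so [a_8, a_7]ᵀ = M⁷·[a_1, a_0]ᵀ.
M⁷ = [[-85, 86], [43, -42]], giving [a_8, a_7]ᵀ = [[427], [-213]].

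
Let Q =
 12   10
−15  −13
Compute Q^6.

tr Q = −1 and det Q = −6, so the characteristic polynomial is λ² − (−1)λ + (−6) with roots 2 and −3.
Eigenvectors give P = [[−1, −2], [1, 3]] with P⁻¹ = [[−3, −2], [1, 1]], and Q = P·diag(2, −3)·P⁻¹.
Then Q^6 = P·diag(64, 729)·P⁻¹ = [[−64, −1458], [64, 2187]] · [[−3, −2], [1, 1]] = [[−1266, −1330], [1995, 2059]].

[[−1266, −1330], [1995, 2059]]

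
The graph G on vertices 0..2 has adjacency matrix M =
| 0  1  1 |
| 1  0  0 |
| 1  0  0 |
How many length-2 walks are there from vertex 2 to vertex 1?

1

The number of length-2 walks from vertex 2 to vertex 1 is entry (2,1) of M², where M is the adjacency matrix.
M² = [[2, 0, 0], [0, 1, 1], [0, 1, 1]]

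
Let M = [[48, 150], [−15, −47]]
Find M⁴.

tr M = 1 and det M = −6, so the characteristic polynomial is λ² − (1)λ + (−6) with roots 3 and −2.
Eigenvectors give P = [[10, −3], [−3, 1]] with P⁻¹ = [[1, 3], [3, 10]], and M = P·diag(3, −2)·P⁻¹.
Then M⁴ = P·diag(81, 16)·P⁻¹ = [[810, −48], [−243, 16]] · [[1, 3], [3, 10]] = [[666, 1950], [−195, −569]].

[[666, 1950], [−195, −569]]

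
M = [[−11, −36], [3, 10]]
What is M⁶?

tr M = −1 and det M = −2, so the characteristic polynomial is λ² − (−1)λ + (−2) with roots −2 and 1.
Eigenvectors give P = [[−4, −3], [1, 1]] with P⁻¹ = [[−1, −3], [1, 4]], and M = P·diag(−2, 1)·P⁻¹.
Then M⁶ = P·diag(64, 1)·P⁻¹ = [[−256, −3], [64, 1]] · [[−1, −3], [1, 4]] = [[253, 756], [−63, −188]].

[[253, 756], [−63, −188]]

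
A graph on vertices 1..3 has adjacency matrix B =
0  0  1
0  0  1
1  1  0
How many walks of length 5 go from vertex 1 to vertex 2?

The number of length-5 walks from vertex 1 to vertex 2 is entry (1,2) of B⁵, where B is the adjacency matrix.
B² = [[1, 1, 0], [1, 1, 0], [0, 0, 2]]
B³ = [[0, 0, 2], [0, 0, 2], [2, 2, 0]]
B⁴ = [[2, 2, 0], [2, 2, 0], [0, 0, 4]]
B⁵ = [[0, 0, 4], [0, 0, 4], [4, 4, 0]]

0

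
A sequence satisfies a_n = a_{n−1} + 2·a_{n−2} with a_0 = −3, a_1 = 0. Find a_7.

−126

With companion matrix T = [[1, 2], [1, 0]], [a_n, a_{n−1}]ᵀ = T·[a_{n−1}, a_{n−2}]ᵀ, so [a_7, a_6]ᵀ = T⁶·[a_1, a_0]ᵀ.
T⁶ = [[43, 42], [21, 22]], giving [a_7, a_6]ᵀ = [[−126], [−66]].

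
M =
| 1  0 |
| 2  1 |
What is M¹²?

[[1, 0], [24, 1]]

M = I + N where N = [[0, 0], [2, 0]] is strictly lower-triangular, so N² = 0.
(I + N)¹² = I + 12·N = [[1, 0], [24, 1]].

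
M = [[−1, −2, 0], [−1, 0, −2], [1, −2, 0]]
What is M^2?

[[3, 2, 4], [−1, 6, 0], [1, −2, 4]]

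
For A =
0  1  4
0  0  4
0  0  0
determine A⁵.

[[0, 0, 0], [0, 0, 0], [0, 0, 0]]

A is strictly triangular, hence nilpotent: A³ = 0, so A⁵ = 0.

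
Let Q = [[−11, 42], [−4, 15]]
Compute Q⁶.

[[−4367, 15288], [−1456, 5097]]

tr Q = 4 and det Q = 3, so the characteristic polynomial is λ² − (4)λ + (3) with roots 1 and 3.
Eigenvectors give P = [[7, −3], [2, −1]] with P⁻¹ = [[1, −3], [2, −7]], and Q = P·diag(1, 3)·P⁻¹.
Then Q⁶ = P·diag(1, 729)·P⁻¹ = [[7, −2187], [2, −729]] · [[1, −3], [2, −7]] = [[−4367, 15288], [−1456, 5097]].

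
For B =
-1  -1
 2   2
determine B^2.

[[-1, -1], [2, 2]]

B² = B (a projection; rank 1, trace 1), so B^2 = B.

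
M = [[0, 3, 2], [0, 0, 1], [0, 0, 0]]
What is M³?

M is strictly triangular, hence nilpotent: M³ = 0, so M³ = 0.

[[0, 0, 0], [0, 0, 0], [0, 0, 0]]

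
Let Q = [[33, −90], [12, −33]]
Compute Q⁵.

[[2673, −7290], [972, −2673]]

tr Q = 0 and det Q = −9, so the characteristic polynomial is λ² − (0)λ + (−9) with roots −3 and 3.
Eigenvectors give P = [[−5, 3], [−2, 1]] with P⁻¹ = [[1, −3], [2, −5]], and Q = P·diag(−3, 3)·P⁻¹.
Then Q⁵ = P·diag(−243, 243)·P⁻¹ = [[1215, 729], [486, 243]] · [[1, −3], [2, −5]] = [[2673, −7290], [972, −2673]].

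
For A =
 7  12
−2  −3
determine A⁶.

tr A = 4 and det A = 3, so the characteristic polynomial is λ² − (4)λ + (3) with roots 1 and 3.
Eigenvectors give P = [[−2, 3], [1, −1]] with P⁻¹ = [[1, 3], [1, 2]], and A = P·diag(1, 3)·P⁻¹.
Then A⁶ = P·diag(1, 729)·P⁻¹ = [[−2, 2187], [1, −729]] · [[1, 3], [1, 2]] = [[2185, 4368], [−728, −1455]].

[[2185, 4368], [−728, −1455]]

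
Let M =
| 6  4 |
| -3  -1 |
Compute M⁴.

[[276, 260], [-195, -179]]

tr M = 5 and det M = 6, so the characteristic polynomial is λ² − (5)λ + (6) with roots 3 and 2.
Eigenvectors give P = [[4, -1], [-3, 1]] with P⁻¹ = [[1, 1], [3, 4]], and M = P·diag(3, 2)·P⁻¹.
Then M⁴ = P·diag(81, 16)·P⁻¹ = [[324, -16], [-243, 16]] · [[1, 1], [3, 4]] = [[276, 260], [-195, -179]].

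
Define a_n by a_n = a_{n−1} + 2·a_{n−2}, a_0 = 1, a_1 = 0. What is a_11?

With companion matrix C = [[1, 2], [1, 0]], [a_n, a_{n−1}]ᵀ = C·[a_{n−1}, a_{n−2}]ᵀ, so [a_11, a_10]ᵀ = C¹⁰·[a_1, a_0]ᵀ.
C¹⁰ = [[683, 682], [341, 342]], giving [a_11, a_10]ᵀ = [[682], [342]].

682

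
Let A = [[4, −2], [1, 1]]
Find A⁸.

tr A = 5 and det A = 6, so the characteristic polynomial is λ² − (5)λ + (6) with roots 3 and 2.
Eigenvectors give P = [[2, 1], [1, 1]] with P⁻¹ = [[1, −1], [−1, 2]], and A = P·diag(3, 2)·P⁻¹.
Then A⁸ = P·diag(6561, 256)·P⁻¹ = [[13122, 256], [6561, 256]] · [[1, −1], [−1, 2]] = [[12866, −12610], [6305, −6049]].

[[12866, −12610], [6305, −6049]]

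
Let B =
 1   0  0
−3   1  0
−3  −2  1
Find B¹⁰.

B = I + N where N = [[0, 0, 0], [−3, 0, 0], [−3, −2, 0]] is strictly lower-triangular, so N³ = 0.
(I + N)¹⁰ = I + 10·N + 45·N² = [[1, 0, 0], [−30, 1, 0], [240, −20, 1]].

[[1, 0, 0], [−30, 1, 0], [240, −20, 1]]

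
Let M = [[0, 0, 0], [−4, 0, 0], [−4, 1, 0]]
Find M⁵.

[[0, 0, 0], [0, 0, 0], [0, 0, 0]]

M is strictly triangular, hence nilpotent: M³ = 0, so M⁵ = 0.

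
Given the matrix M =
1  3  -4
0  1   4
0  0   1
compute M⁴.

[[1, 12, 56], [0, 1, 16], [0, 0, 1]]

M = I + N where N = [[0, 3, -4], [0, 0, 4], [0, 0, 0]] is strictly upper-triangular, so N³ = 0.
(I + N)⁴ = I + 4·N + 6·N² = [[1, 12, 56], [0, 1, 16], [0, 0, 1]].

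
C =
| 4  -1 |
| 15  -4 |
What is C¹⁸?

C² = I (check: tr C = 0 and det C = -1), so C¹⁸ = I since 18 is even.

[[1, 0], [0, 1]]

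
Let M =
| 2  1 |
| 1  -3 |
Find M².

[[5, -1], [-1, 10]]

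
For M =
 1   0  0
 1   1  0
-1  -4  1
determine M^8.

M = I + N where N = [[0, 0, 0], [1, 0, 0], [-1, -4, 0]] is strictly lower-triangular, so N^3 = 0.
(I + N)^8 = I + 8·N + 28·N^2 = [[1, 0, 0], [8, 1, 0], [-120, -32, 1]].

[[1, 0, 0], [8, 1, 0], [-120, -32, 1]]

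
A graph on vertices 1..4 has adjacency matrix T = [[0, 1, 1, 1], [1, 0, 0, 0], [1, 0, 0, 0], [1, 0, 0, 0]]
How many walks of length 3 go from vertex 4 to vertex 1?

The number of length-3 walks from vertex 4 to vertex 1 is entry (4,1) of T³, where T is the adjacency matrix.
T² = [[3, 0, 0, 0], [0, 1, 1, 1], [0, 1, 1, 1], [0, 1, 1, 1]]
T³ = [[0, 3, 3, 3], [3, 0, 0, 0], [3, 0, 0, 0], [3, 0, 0, 0]]

3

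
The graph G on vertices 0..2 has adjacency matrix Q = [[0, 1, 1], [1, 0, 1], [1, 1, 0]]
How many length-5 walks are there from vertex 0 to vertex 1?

The number of length-5 walks from vertex 0 to vertex 1 is entry (0,1) of Q^5, where Q is the adjacency matrix.
Q^2 = [[2, 1, 1], [1, 2, 1], [1, 1, 2]]
Q^3 = [[2, 3, 3], [3, 2, 3], [3, 3, 2]]
Q^4 = [[6, 5, 5], [5, 6, 5], [5, 5, 6]]
Q^5 = [[10, 11, 11], [11, 10, 11], [11, 11, 10]]

11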